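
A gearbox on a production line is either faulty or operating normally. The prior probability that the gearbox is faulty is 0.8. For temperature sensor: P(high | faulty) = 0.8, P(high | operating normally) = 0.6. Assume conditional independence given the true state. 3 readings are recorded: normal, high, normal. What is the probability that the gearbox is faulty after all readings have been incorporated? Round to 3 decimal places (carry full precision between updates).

After 'normal': P(faulty) = 0.2·0.8000 / (0.2·0.8000 + 0.4·0.2000) ≈ 0.6667
After 'high': P(faulty) = 0.8·0.6667 / (0.8·0.6667 + 0.6·0.3333) ≈ 0.7273
After 'normal': P(faulty) = 0.2·0.7273 / (0.2·0.7273 + 0.4·0.2727) ≈ 0.5714

0.571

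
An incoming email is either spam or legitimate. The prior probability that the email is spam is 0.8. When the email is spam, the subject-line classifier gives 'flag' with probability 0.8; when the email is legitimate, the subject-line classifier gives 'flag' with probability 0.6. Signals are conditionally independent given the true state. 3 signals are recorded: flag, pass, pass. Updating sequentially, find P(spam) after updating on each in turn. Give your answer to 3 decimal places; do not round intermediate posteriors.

0.571

After 'flag': P(spam) = 0.8·0.8000 / (0.8·0.8000 + 0.6·0.2000) ≈ 0.8421
After 'pass': P(spam) = 0.2·0.8421 / (0.2·0.8421 + 0.4·0.1579) ≈ 0.7273
After 'pass': P(spam) = 0.2·0.7273 / (0.2·0.7273 + 0.4·0.2727) ≈ 0.5714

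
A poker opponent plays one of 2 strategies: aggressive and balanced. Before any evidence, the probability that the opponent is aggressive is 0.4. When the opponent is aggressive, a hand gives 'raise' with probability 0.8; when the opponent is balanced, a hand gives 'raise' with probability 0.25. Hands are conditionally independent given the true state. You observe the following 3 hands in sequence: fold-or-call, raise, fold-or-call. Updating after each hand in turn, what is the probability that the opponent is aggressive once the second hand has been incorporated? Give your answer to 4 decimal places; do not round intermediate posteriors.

0.3626

After 'fold-or-call': P(aggressive) = 0.2·0.4000 / (0.2·0.4000 + 0.75·0.6000) ≈ 0.1509
After 'raise': P(aggressive) = 0.8·0.1509 / (0.8·0.1509 + 0.25·0.8491) ≈ 0.3626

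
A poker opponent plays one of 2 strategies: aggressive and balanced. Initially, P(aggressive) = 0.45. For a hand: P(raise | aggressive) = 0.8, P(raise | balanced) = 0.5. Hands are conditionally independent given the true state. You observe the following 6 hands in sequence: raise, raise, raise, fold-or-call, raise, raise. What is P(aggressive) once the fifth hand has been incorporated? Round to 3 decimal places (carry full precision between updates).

After 'raise': P(aggressive) = 0.8·0.4500 / (0.8·0.4500 + 0.5·0.5500) ≈ 0.5669
After 'raise': P(aggressive) = 0.8·0.5669 / (0.8·0.5669 + 0.5·0.4331) ≈ 0.6769
After 'raise': P(aggressive) = 0.8·0.6769 / (0.8·0.6769 + 0.5·0.3231) ≈ 0.7702
After 'fold-or-call': P(aggressive) = 0.2·0.7702 / (0.2·0.7702 + 0.5·0.2298) ≈ 0.5727
After 'raise': P(aggressive) = 0.8·0.5727 / (0.8·0.5727 + 0.5·0.4273) ≈ 0.6820

0.682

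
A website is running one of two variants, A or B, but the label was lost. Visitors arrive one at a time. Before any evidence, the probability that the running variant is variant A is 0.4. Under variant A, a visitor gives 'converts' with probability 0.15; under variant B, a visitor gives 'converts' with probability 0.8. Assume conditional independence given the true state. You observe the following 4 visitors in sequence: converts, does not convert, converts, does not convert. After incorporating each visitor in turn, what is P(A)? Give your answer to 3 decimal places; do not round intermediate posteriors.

Each posterior becomes the prior for the next update.
After 'converts': P(A) = 0.15·0.4000 / (0.15·0.4000 + 0.8·0.6000) ≈ 0.1111
After 'does not convert': P(A) = 0.85·0.1111 / (0.85·0.1111 + 0.2·0.8889) ≈ 0.3469
After 'converts': P(A) = 0.15·0.3469 / (0.15·0.3469 + 0.8·0.6531) ≈ 0.0906
After 'does not convert': P(A) = 0.85·0.0906 / (0.85·0.0906 + 0.2·0.9094) ≈ 0.2974

0.297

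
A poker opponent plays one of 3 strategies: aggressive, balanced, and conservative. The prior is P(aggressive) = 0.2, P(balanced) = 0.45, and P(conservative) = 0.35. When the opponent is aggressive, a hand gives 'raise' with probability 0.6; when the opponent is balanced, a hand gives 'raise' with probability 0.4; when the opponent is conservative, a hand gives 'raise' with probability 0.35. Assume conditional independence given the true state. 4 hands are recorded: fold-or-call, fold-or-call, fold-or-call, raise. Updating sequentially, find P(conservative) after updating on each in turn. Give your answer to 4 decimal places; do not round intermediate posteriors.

After 'fold-or-call': normaliser = 0.4·0.2000 + 0.6·0.4500 + 0.65·0.3500; P(aggressive) ≈ 0.1385, P(balanced) ≈ 0.4675, P(conservative) ≈ 0.3939
After 'fold-or-call': normaliser = 0.4·0.1385 + 0.6·0.4675 + 0.65·0.3939; P(aggressive) ≈ 0.0936, P(balanced) ≈ 0.4739, P(conservative) ≈ 0.4325
After 'fold-or-call': normaliser = 0.4·0.0936 + 0.6·0.4739 + 0.65·0.4325; P(aggressive) ≈ 0.0621, P(balanced) ≈ 0.4716, P(conservative) ≈ 0.4663
After 'raise': normaliser = 0.6·0.0621 + 0.4·0.4716 + 0.35·0.4663; P(aggressive) ≈ 0.0958, P(balanced) ≈ 0.4848, P(conservative) ≈ 0.4195

0.4195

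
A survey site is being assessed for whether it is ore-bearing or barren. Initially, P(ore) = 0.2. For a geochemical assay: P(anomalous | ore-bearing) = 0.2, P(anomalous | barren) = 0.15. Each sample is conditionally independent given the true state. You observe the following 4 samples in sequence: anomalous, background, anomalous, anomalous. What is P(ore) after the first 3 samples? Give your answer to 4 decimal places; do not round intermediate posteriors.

0.2949

After 'anomalous': P(ore) = 0.2·0.2000 / (0.2·0.2000 + 0.15·0.8000) ≈ 0.2500
After 'background': P(ore) = 0.8·0.2500 / (0.8·0.2500 + 0.85·0.7500) ≈ 0.2388
After 'anomalous': P(ore) = 0.2·0.2388 / (0.2·0.2388 + 0.15·0.7612) ≈ 0.2949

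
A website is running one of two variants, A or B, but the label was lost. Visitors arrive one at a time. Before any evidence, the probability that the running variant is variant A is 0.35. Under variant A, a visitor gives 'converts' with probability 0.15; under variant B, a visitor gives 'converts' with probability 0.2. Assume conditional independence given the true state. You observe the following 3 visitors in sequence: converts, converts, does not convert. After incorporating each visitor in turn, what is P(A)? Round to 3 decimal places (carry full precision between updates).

0.243

After 'converts': P(A) = 0.15·0.3500 / (0.15·0.3500 + 0.2·0.6500) ≈ 0.2877
After 'converts': P(A) = 0.15·0.2877 / (0.15·0.2877 + 0.2·0.7123) ≈ 0.2325
After 'does not convert': P(A) = 0.85·0.2325 / (0.85·0.2325 + 0.8·0.7675) ≈ 0.2435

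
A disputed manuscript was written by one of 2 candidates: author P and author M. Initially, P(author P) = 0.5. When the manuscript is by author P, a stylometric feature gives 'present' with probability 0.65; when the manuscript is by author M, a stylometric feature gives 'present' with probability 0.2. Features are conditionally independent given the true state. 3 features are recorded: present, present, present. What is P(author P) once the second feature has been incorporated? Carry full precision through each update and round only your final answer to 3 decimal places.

After 'present': P(author P) = 0.65·0.5000 / (0.65·0.5000 + 0.2·0.5000) ≈ 0.7647
After 'present': P(author P) = 0.65·0.7647 / (0.65·0.7647 + 0.2·0.2353) ≈ 0.9135

0.914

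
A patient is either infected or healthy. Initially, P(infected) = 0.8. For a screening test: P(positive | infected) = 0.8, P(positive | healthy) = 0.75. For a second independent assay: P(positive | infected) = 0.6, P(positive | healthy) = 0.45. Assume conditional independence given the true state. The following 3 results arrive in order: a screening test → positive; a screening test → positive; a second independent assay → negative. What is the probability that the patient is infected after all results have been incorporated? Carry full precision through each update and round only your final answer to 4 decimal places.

0.7680

After a screening test='positive': P(infected) = 0.8·0.8000 / (0.8·0.8000 + 0.75·0.2000) ≈ 0.8101
After a screening test='positive': P(infected) = 0.8·0.8101 / (0.8·0.8101 + 0.75·0.1899) ≈ 0.8199
After a second independent assay='negative': P(infected) = 0.4·0.8199 / (0.4·0.8199 + 0.55·0.1801) ≈ 0.7680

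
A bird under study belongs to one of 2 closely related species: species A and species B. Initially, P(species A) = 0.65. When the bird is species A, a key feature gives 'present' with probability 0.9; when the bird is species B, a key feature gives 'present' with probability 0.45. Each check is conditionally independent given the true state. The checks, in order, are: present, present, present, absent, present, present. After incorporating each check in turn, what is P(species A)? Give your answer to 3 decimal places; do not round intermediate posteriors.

After 'present': P(species A) = 0.9·0.6500 / (0.9·0.6500 + 0.45·0.3500) ≈ 0.7879
After 'present': P(species A) = 0.9·0.7879 / (0.9·0.7879 + 0.45·0.2121) ≈ 0.8814
After 'present': P(species A) = 0.9·0.8814 / (0.9·0.8814 + 0.45·0.1186) ≈ 0.9369
After 'absent': P(species A) = 0.1·0.9369 / (0.1·0.9369 + 0.55·0.0631) ≈ 0.7298
After 'present': P(species A) = 0.9·0.7298 / (0.9·0.7298 + 0.45·0.2702) ≈ 0.8438
After 'present': P(species A) = 0.9·0.8438 / (0.9·0.8438 + 0.45·0.1562) ≈ 0.9153

0.915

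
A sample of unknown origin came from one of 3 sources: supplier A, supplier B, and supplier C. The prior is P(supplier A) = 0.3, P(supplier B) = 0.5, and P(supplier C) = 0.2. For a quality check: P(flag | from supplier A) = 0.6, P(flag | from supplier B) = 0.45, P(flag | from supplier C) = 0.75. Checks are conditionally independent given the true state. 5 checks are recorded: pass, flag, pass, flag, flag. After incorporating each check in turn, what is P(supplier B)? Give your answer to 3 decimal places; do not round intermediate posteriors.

0.468

Apply Bayes' rule sequentially, carrying P(supplier B) forward.
After 'pass': normaliser = 0.4·0.3000 + 0.55·0.5000 + 0.25·0.2000; P(supplier A) ≈ 0.2697, P(supplier B) ≈ 0.6180, P(supplier C) ≈ 0.1124
After 'flag': normaliser = 0.6·0.2697 + 0.45·0.6180 + 0.75·0.1124; P(supplier A) ≈ 0.3087, P(supplier B) ≈ 0.5305, P(supplier C) ≈ 0.1608
After 'pass': normaliser = 0.4·0.3087 + 0.55·0.5305 + 0.25·0.1608; P(supplier A) ≈ 0.2711, P(supplier B) ≈ 0.6407, P(supplier C) ≈ 0.0882
After 'flag': normaliser = 0.6·0.2711 + 0.45·0.6407 + 0.75·0.0882; P(supplier A) ≈ 0.3145, P(supplier B) ≈ 0.5575, P(supplier C) ≈ 0.1280
After 'flag': normaliser = 0.6·0.3145 + 0.45·0.5575 + 0.75·0.1280; P(supplier A) ≈ 0.3524, P(supplier B) ≈ 0.4684, P(supplier C) ≈ 0.1792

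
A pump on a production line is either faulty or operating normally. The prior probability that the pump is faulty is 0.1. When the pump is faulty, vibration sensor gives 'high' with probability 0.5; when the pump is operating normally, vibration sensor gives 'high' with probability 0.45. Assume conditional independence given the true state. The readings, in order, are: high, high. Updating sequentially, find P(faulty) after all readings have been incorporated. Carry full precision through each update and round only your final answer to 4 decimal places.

0.1206

Each posterior becomes the prior for the next update.
After 'high': P(faulty) = 0.5·0.1000 / (0.5·0.1000 + 0.45·0.9000) ≈ 0.1099
After 'high': P(faulty) = 0.5·0.1099 / (0.5·0.1099 + 0.45·0.8901) ≈ 0.1206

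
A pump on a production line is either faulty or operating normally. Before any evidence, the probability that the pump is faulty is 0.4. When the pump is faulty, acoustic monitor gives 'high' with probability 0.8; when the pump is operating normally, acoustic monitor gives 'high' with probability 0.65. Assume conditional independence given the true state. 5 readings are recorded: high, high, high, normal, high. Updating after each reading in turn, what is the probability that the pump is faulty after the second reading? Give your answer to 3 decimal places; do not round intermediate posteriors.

After 'high': P(faulty) = 0.8·0.4000 / (0.8·0.4000 + 0.65·0.6000) ≈ 0.4507
After 'high': P(faulty) = 0.8·0.4507 / (0.8·0.4507 + 0.65·0.5493) ≈ 0.5025

0.502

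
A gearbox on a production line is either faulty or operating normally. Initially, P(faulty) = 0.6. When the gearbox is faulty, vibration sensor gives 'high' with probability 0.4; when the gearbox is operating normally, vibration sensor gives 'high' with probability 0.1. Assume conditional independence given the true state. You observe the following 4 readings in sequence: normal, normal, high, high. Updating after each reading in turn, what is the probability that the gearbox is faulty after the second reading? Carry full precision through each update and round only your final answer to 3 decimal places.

After 'normal': P(faulty) = 0.6·0.6000 / (0.6·0.6000 + 0.9·0.4000) ≈ 0.5000
After 'normal': P(faulty) = 0.6·0.5000 / (0.6·0.5000 + 0.9·0.5000) ≈ 0.4000

0.400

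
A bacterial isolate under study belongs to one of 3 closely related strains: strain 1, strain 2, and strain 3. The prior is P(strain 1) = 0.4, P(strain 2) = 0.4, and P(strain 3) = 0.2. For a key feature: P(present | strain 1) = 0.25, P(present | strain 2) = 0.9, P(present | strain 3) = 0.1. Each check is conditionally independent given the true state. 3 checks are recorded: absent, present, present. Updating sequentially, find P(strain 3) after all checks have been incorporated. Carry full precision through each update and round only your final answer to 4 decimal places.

After 'absent': normaliser = 0.75·0.4000 + 0.1·0.4000 + 0.9·0.2000; P(strain 1) ≈ 0.5769, P(strain 2) ≈ 0.0769, P(strain 3) ≈ 0.3462
After 'present': normaliser = 0.25·0.5769 + 0.9·0.0769 + 0.1·0.3462; P(strain 1) ≈ 0.5814, P(strain 2) ≈ 0.2791, P(strain 3) ≈ 0.1395
After 'present': normaliser = 0.25·0.5814 + 0.9·0.2791 + 0.1·0.1395; P(strain 1) ≈ 0.3541, P(strain 2) ≈ 0.6119, P(strain 3) ≈ 0.0340

0.0340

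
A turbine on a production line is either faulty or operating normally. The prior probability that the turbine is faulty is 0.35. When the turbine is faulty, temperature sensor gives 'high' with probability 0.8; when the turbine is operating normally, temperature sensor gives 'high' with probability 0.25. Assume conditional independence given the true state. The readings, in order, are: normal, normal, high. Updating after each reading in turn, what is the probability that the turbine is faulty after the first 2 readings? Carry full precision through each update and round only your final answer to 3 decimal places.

0.037

After 'normal': P(faulty) = 0.2·0.3500 / (0.2·0.3500 + 0.75·0.6500) ≈ 0.1256
After 'normal': P(faulty) = 0.2·0.1256 / (0.2·0.1256 + 0.75·0.8744) ≈ 0.0369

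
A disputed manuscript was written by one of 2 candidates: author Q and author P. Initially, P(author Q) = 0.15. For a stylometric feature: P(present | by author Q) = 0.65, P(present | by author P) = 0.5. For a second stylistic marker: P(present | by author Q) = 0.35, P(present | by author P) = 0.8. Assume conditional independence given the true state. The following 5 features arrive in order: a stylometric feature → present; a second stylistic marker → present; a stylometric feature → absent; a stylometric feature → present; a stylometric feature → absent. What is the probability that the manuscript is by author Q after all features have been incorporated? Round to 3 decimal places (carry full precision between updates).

Each posterior becomes the prior for the next update.
After a stylometric feature='present': P(author Q) = 0.65·0.1500 / (0.65·0.1500 + 0.5·0.8500) ≈ 0.1866
After a second stylistic marker='present': P(author Q) = 0.35·0.1866 / (0.35·0.1866 + 0.8·0.8134) ≈ 0.0912
After a stylometric feature='absent': P(author Q) = 0.35·0.0912 / (0.35·0.0912 + 0.5·0.9088) ≈ 0.0656
After a stylometric feature='present': P(author Q) = 0.65·0.0656 / (0.65·0.0656 + 0.5·0.9344) ≈ 0.0837
After a stylometric feature='absent': P(author Q) = 0.35·0.0837 / (0.35·0.0837 + 0.5·0.9163) ≈ 0.0601

0.060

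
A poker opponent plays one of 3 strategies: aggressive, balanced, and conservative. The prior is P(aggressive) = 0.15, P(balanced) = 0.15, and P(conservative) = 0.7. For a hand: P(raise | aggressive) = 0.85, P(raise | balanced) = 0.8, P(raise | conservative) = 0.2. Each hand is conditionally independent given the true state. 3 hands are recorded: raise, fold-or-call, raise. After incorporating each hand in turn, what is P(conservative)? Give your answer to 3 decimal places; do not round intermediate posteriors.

Each posterior becomes the prior for the next update.
After 'raise': normaliser = 0.85·0.1500 + 0.8·0.1500 + 0.2·0.7000; P(aggressive) ≈ 0.3290, P(balanced) ≈ 0.3097, P(conservative) ≈ 0.3613
After 'fold-or-call': normaliser = 0.15·0.3290 + 0.2·0.3097 + 0.8·0.3613; P(aggressive) ≈ 0.1233, P(balanced) ≈ 0.1547, P(conservative) ≈ 0.7220
After 'raise': normaliser = 0.85·0.1233 + 0.8·0.1547 + 0.2·0.7220; P(aggressive) ≈ 0.2810, P(balanced) ≈ 0.3319, P(conservative) ≈ 0.3872

0.387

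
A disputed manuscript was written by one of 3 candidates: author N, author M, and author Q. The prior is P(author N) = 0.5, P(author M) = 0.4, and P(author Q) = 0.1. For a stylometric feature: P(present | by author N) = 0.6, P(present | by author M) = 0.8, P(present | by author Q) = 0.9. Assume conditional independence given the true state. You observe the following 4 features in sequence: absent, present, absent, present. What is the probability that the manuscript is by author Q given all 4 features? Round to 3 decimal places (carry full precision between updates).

After 'absent': normaliser = 0.4·0.5000 + 0.2·0.4000 + 0.1·0.1000; P(author N) ≈ 0.6897, P(author M) ≈ 0.2759, P(author Q) ≈ 0.0345
After 'present': normaliser = 0.6·0.6897 + 0.8·0.2759 + 0.9·0.0345; P(author N) ≈ 0.6218, P(author M) ≈ 0.3316, P(author Q) ≈ 0.0466
After 'absent': normaliser = 0.4·0.6218 + 0.2·0.3316 + 0.1·0.0466; P(author N) ≈ 0.7780, P(author M) ≈ 0.2075, P(author Q) ≈ 0.0146
After 'present': normaliser = 0.6·0.7780 + 0.8·0.2075 + 0.9·0.0146; P(author N) ≈ 0.7227, P(author M) ≈ 0.2570, P(author Q) ≈ 0.0203

0.020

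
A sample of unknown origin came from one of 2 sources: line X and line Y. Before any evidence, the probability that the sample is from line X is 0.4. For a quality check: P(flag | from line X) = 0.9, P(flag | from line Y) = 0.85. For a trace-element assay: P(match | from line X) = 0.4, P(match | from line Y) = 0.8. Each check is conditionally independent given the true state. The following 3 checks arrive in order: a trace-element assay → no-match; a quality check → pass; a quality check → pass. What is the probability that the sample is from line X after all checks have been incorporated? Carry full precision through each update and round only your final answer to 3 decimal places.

Apply Bayes' rule sequentially, carrying P(line X) forward.
After a trace-element assay='no-match': P(line X) = 0.6·0.4000 / (0.6·0.4000 + 0.2·0.6000) ≈ 0.6667
After a quality check='pass': P(line X) = 0.1·0.6667 / (0.1·0.6667 + 0.15·0.3333) ≈ 0.5714
After a quality check='pass': P(line X) = 0.1·0.5714 / (0.1·0.5714 + 0.15·0.4286) ≈ 0.4706

0.471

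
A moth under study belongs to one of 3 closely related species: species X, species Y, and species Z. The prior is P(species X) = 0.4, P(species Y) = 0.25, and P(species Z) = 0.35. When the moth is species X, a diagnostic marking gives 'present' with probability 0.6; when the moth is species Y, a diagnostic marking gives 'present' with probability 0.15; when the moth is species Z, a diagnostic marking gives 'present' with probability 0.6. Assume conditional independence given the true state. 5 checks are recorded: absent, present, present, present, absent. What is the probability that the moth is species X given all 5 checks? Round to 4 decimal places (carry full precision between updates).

Each posterior becomes the prior for the next update.
After 'absent': normaliser = 0.4·0.4000 + 0.85·0.2500 + 0.4·0.3500; P(species X) ≈ 0.3122, P(species Y) ≈ 0.4146, P(species Z) ≈ 0.2732
After 'present': normaliser = 0.6·0.3122 + 0.15·0.4146 + 0.6·0.2732; P(species X) ≈ 0.4531, P(species Y) ≈ 0.1504, P(species Z) ≈ 0.3965
After 'present': normaliser = 0.6·0.4531 + 0.15·0.1504 + 0.6·0.3965; P(species X) ≈ 0.5107, P(species Y) ≈ 0.0424, P(species Z) ≈ 0.4469
After 'present': normaliser = 0.6·0.5107 + 0.15·0.0424 + 0.6·0.4469; P(species X) ≈ 0.5275, P(species Y) ≈ 0.0109, P(species Z) ≈ 0.4616
After 'absent': normaliser = 0.4·0.5275 + 0.85·0.0109 + 0.4·0.4616; P(species X) ≈ 0.5211, P(species Y) ≈ 0.0230, P(species Z) ≈ 0.4559

0.5211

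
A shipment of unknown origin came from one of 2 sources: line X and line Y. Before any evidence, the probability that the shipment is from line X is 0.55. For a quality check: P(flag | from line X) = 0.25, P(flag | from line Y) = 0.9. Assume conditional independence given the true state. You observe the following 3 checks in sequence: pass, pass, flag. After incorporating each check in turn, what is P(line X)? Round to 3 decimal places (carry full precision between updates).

0.950

After 'pass': P(line X) = 0.75·0.5500 / (0.75·0.5500 + 0.1·0.4500) ≈ 0.9016
After 'pass': P(line X) = 0.75·0.9016 / (0.75·0.9016 + 0.1·0.0984) ≈ 0.9857
After 'flag': P(line X) = 0.25·0.9857 / (0.25·0.9857 + 0.9·0.0143) ≈ 0.9502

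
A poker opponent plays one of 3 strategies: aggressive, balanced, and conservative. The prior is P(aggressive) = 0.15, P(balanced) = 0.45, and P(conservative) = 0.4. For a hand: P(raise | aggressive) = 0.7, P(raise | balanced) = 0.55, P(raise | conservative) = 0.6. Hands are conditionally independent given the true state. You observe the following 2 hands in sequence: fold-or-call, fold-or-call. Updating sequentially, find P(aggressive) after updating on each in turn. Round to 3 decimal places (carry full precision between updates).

0.080

Apply Bayes' rule sequentially, carrying P(aggressive) forward.
After 'fold-or-call': normaliser = 0.3·0.1500 + 0.45·0.4500 + 0.4·0.4000; P(aggressive) ≈ 0.1104, P(balanced) ≈ 0.4969, P(conservative) ≈ 0.3926
After 'fold-or-call': normaliser = 0.3·0.1104 + 0.45·0.4969 + 0.4·0.3926; P(aggressive) ≈ 0.0801, P(balanced) ≈ 0.5404, P(conservative) ≈ 0.3795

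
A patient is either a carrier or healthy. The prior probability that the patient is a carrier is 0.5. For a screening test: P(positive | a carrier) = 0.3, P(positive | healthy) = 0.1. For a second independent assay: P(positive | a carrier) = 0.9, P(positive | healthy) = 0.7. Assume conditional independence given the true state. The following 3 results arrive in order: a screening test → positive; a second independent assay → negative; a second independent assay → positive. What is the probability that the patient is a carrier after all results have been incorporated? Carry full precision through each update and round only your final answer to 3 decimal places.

After a screening test='positive': P(carrier) = 0.3·0.5000 / (0.3·0.5000 + 0.1·0.5000) ≈ 0.7500
After a second independent assay='negative': P(carrier) = 0.1·0.7500 / (0.1·0.7500 + 0.3·0.2500) ≈ 0.5000
After a second independent assay='positive': P(carrier) = 0.9·0.5000 / (0.9·0.5000 + 0.7·0.5000) ≈ 0.5625

0.563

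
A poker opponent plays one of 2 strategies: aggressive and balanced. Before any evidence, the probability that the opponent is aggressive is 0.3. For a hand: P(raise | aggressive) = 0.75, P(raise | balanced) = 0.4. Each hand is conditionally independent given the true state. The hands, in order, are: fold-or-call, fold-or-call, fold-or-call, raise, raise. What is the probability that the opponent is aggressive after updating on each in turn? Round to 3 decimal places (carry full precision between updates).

After 'fold-or-call': P(aggressive) = 0.25·0.3000 / (0.25·0.3000 + 0.6·0.7000) ≈ 0.1515
After 'fold-or-call': P(aggressive) = 0.25·0.1515 / (0.25·0.1515 + 0.6·0.8485) ≈ 0.0693
After 'fold-or-call': P(aggressive) = 0.25·0.0693 / (0.25·0.0693 + 0.6·0.9307) ≈ 0.0301
After 'raise': P(aggressive) = 0.75·0.0301 / (0.75·0.0301 + 0.4·0.9699) ≈ 0.0549
After 'raise': P(aggressive) = 0.75·0.0549 / (0.75·0.0549 + 0.4·0.9451) ≈ 0.0983

0.098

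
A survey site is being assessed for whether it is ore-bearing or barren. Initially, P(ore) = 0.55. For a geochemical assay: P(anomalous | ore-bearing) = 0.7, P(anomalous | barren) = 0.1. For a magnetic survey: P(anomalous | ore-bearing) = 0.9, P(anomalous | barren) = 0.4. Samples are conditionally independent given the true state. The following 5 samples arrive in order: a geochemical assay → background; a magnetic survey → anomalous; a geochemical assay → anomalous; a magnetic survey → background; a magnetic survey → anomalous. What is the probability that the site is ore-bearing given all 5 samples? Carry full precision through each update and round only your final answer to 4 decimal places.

0.7064

After a geochemical assay='background': P(ore) = 0.3·0.5500 / (0.3·0.5500 + 0.9·0.4500) ≈ 0.2895
After a magnetic survey='anomalous': P(ore) = 0.9·0.2895 / (0.9·0.2895 + 0.4·0.7105) ≈ 0.4783
After a geochemical assay='anomalous': P(ore) = 0.7·0.4783 / (0.7·0.4783 + 0.1·0.5217) ≈ 0.8652
After a magnetic survey='background': P(ore) = 0.1·0.8652 / (0.1·0.8652 + 0.6·0.1348) ≈ 0.5168
After a magnetic survey='anomalous': P(ore) = 0.9·0.5168 / (0.9·0.5168 + 0.4·0.4832) ≈ 0.7064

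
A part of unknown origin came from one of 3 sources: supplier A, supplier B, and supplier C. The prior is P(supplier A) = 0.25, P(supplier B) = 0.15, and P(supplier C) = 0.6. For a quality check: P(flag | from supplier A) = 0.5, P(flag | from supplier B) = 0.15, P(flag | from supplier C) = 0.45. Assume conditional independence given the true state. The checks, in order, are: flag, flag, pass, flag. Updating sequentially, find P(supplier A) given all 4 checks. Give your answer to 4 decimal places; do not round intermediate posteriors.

0.3387

After 'flag': normaliser = 0.5·0.2500 + 0.15·0.1500 + 0.45·0.6000; P(supplier A) ≈ 0.2994, P(supplier B) ≈ 0.0539, P(supplier C) ≈ 0.6467
After 'flag': normaliser = 0.5·0.2994 + 0.15·0.0539 + 0.45·0.6467; P(supplier A) ≈ 0.3336, P(supplier B) ≈ 0.0180, P(supplier C) ≈ 0.6484
After 'pass': normaliser = 0.5·0.3336 + 0.85·0.0180 + 0.55·0.6484; P(supplier A) ≈ 0.3096, P(supplier B) ≈ 0.0284, P(supplier C) ≈ 0.6620
After 'flag': normaliser = 0.5·0.3096 + 0.15·0.0284 + 0.45·0.6620; P(supplier A) ≈ 0.3387, P(supplier B) ≈ 0.0093, P(supplier C) ≈ 0.6519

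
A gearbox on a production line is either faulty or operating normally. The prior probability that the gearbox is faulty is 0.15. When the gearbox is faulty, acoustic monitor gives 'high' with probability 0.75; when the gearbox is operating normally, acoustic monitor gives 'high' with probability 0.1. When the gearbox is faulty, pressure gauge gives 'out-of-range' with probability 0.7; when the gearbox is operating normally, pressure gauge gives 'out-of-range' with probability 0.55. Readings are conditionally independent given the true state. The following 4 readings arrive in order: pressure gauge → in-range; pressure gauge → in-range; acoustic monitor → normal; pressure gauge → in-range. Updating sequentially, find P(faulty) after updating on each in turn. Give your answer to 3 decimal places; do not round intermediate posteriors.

0.014

After pressure gauge='in-range': P(faulty) = 0.3·0.1500 / (0.3·0.1500 + 0.45·0.8500) ≈ 0.1053
After pressure gauge='in-range': P(faulty) = 0.3·0.1053 / (0.3·0.1053 + 0.45·0.8947) ≈ 0.0727
After acoustic monitor='normal': P(faulty) = 0.25·0.0727 / (0.25·0.0727 + 0.9·0.9273) ≈ 0.0213
After pressure gauge='in-range': P(faulty) = 0.3·0.0213 / (0.3·0.0213 + 0.45·0.9787) ≈ 0.0143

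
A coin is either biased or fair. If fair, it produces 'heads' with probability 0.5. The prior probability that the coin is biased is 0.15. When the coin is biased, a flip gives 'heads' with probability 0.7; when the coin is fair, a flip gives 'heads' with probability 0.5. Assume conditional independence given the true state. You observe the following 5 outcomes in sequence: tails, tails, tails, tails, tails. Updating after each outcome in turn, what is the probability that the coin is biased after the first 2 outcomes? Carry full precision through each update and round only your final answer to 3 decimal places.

After 'tails': P(biased) = 0.3·0.1500 / (0.3·0.1500 + 0.5·0.8500) ≈ 0.0957
After 'tails': P(biased) = 0.3·0.0957 / (0.3·0.0957 + 0.5·0.9043) ≈ 0.0597

0.060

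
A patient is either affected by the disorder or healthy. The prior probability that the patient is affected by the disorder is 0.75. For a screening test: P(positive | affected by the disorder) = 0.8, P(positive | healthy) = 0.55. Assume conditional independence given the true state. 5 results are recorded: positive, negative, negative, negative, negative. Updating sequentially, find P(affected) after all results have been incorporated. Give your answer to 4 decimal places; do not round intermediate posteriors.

0.1455

After 'positive': P(affected) = 0.8·0.7500 / (0.8·0.7500 + 0.55·0.2500) ≈ 0.8136
After 'negative': P(affected) = 0.2·0.8136 / (0.2·0.8136 + 0.45·0.1864) ≈ 0.6598
After 'negative': P(affected) = 0.2·0.6598 / (0.2·0.6598 + 0.45·0.3402) ≈ 0.4629
After 'negative': P(affected) = 0.2·0.4629 / (0.2·0.4629 + 0.45·0.5371) ≈ 0.2770
After 'negative': P(affected) = 0.2·0.2770 / (0.2·0.2770 + 0.45·0.7230) ≈ 0.1455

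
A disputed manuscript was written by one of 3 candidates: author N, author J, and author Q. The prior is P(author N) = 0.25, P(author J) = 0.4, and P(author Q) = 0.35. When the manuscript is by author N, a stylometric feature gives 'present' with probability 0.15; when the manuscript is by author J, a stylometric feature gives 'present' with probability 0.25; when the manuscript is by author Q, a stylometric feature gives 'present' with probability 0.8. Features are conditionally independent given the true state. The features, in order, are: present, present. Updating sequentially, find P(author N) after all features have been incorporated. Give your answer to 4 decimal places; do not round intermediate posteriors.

0.0221

Each posterior becomes the prior for the next update.
After 'present': normaliser = 0.15·0.2500 + 0.25·0.4000 + 0.8·0.3500; P(author N) ≈ 0.0898, P(author J) ≈ 0.2395, P(author Q) ≈ 0.6707
After 'present': normaliser = 0.15·0.0898 + 0.25·0.2395 + 0.8·0.6707; P(author N) ≈ 0.0221, P(author J) ≈ 0.0982, P(author Q) ≈ 0.8797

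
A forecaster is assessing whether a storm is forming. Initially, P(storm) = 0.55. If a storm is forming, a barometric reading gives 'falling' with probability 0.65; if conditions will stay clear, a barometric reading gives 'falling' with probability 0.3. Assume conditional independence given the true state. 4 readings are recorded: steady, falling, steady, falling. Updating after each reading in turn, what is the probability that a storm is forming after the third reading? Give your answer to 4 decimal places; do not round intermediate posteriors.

After 'steady': P(storm) = 0.35·0.5500 / (0.35·0.5500 + 0.7·0.4500) ≈ 0.3793
After 'falling': P(storm) = 0.65·0.3793 / (0.65·0.3793 + 0.3·0.6207) ≈ 0.5697
After 'steady': P(storm) = 0.35·0.5697 / (0.35·0.5697 + 0.7·0.4303) ≈ 0.3983

0.3983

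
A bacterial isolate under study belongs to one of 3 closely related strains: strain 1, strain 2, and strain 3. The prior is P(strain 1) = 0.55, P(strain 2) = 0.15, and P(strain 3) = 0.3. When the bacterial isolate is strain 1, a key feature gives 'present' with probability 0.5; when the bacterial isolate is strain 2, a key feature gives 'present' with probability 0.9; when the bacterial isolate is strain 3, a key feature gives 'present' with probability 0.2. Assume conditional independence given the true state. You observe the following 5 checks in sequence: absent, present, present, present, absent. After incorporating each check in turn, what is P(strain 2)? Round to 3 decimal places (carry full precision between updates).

0.055

After 'absent': normaliser = 0.5·0.5500 + 0.1·0.1500 + 0.8·0.3000; P(strain 1) ≈ 0.5189, P(strain 2) ≈ 0.0283, P(strain 3) ≈ 0.4528
After 'present': normaliser = 0.5·0.5189 + 0.9·0.0283 + 0.2·0.4528; P(strain 1) ≈ 0.6910, P(strain 2) ≈ 0.0678, P(strain 3) ≈ 0.2412
After 'present': normaliser = 0.5·0.6910 + 0.9·0.0678 + 0.2·0.2412; P(strain 1) ≈ 0.7597, P(strain 2) ≈ 0.1343, P(strain 3) ≈ 0.1061
After 'present': normaliser = 0.5·0.7597 + 0.9·0.1343 + 0.2·0.1061; P(strain 1) ≈ 0.7278, P(strain 2) ≈ 0.2315, P(strain 3) ≈ 0.0407
After 'absent': normaliser = 0.5·0.7278 + 0.1·0.2315 + 0.8·0.0407; P(strain 1) ≈ 0.8673, P(strain 2) ≈ 0.0552, P(strain 3) ≈ 0.0775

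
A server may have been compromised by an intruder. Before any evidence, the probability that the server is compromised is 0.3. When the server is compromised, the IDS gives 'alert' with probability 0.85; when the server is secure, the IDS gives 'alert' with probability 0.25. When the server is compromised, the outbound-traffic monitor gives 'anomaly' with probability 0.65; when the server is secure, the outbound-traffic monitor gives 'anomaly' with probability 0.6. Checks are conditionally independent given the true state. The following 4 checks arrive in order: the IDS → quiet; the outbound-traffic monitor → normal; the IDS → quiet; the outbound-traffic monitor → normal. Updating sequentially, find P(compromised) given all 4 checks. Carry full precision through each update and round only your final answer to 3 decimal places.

0.013

After the IDS='quiet': P(compromised) = 0.15·0.3000 / (0.15·0.3000 + 0.75·0.7000) ≈ 0.0789
After the outbound-traffic monitor='normal': P(compromised) = 0.35·0.0789 / (0.35·0.0789 + 0.4·0.9211) ≈ 0.0698
After the IDS='quiet': P(compromised) = 0.15·0.0698 / (0.15·0.0698 + 0.75·0.9302) ≈ 0.0148
After the outbound-traffic monitor='normal': P(compromised) = 0.35·0.0148 / (0.35·0.0148 + 0.4·0.9852) ≈ 0.0130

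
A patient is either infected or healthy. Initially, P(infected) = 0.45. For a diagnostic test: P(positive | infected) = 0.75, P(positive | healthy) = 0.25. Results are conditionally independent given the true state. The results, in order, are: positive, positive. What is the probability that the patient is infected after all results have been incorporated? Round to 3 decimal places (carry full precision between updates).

After 'positive': P(infected) = 0.75·0.4500 / (0.75·0.4500 + 0.25·0.5500) ≈ 0.7105
After 'positive': P(infected) = 0.75·0.7105 / (0.75·0.7105 + 0.25·0.2895) ≈ 0.8804

0.880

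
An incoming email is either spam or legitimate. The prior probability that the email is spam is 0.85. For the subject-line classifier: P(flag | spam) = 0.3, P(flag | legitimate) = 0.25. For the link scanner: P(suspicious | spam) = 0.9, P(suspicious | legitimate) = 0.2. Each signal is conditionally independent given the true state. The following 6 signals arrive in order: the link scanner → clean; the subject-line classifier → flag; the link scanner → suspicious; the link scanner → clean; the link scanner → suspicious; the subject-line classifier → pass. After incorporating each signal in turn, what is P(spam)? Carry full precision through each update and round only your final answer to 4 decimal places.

Each posterior becomes the prior for the next update.
After the link scanner='clean': P(spam) = 0.1·0.8500 / (0.1·0.8500 + 0.8·0.1500) ≈ 0.4146
After the subject-line classifier='flag': P(spam) = 0.3·0.4146 / (0.3·0.4146 + 0.25·0.5854) ≈ 0.4595
After the link scanner='suspicious': P(spam) = 0.9·0.4595 / (0.9·0.4595 + 0.2·0.5405) ≈ 0.7927
After the link scanner='clean': P(spam) = 0.1·0.7927 / (0.1·0.7927 + 0.8·0.2073) ≈ 0.3235
After the link scanner='suspicious': P(spam) = 0.9·0.3235 / (0.9·0.3235 + 0.2·0.6765) ≈ 0.6827
After the subject-line classifier='pass': P(spam) = 0.7·0.6827 / (0.7·0.6827 + 0.75·0.3173) ≈ 0.6676

0.6676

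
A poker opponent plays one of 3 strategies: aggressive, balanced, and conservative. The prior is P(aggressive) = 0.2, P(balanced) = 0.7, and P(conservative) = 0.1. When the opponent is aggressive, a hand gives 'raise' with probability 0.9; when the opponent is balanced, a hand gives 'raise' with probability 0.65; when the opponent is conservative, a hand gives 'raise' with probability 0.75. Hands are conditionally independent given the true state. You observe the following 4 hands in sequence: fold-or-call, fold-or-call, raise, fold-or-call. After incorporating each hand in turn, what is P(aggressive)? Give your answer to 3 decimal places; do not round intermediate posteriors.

Each posterior becomes the prior for the next update.
After 'fold-or-call': normaliser = 0.1·0.2000 + 0.35·0.7000 + 0.25·0.1000; P(aggressive) ≈ 0.0690, P(balanced) ≈ 0.8448, P(conservative) ≈ 0.0862
After 'fold-or-call': normaliser = 0.1·0.0690 + 0.35·0.8448 + 0.25·0.0862; P(aggressive) ≈ 0.0213, P(balanced) ≈ 0.9122, P(conservative) ≈ 0.0665
After 'raise': normaliser = 0.9·0.0213 + 0.65·0.9122 + 0.75·0.0665; P(aggressive) ≈ 0.0289, P(balanced) ≈ 0.8957, P(conservative) ≈ 0.0753
After 'fold-or-call': normaliser = 0.1·0.0289 + 0.35·0.8957 + 0.25·0.0753; P(aggressive) ≈ 0.0086, P(balanced) ≈ 0.9352, P(conservative) ≈ 0.0562

0.009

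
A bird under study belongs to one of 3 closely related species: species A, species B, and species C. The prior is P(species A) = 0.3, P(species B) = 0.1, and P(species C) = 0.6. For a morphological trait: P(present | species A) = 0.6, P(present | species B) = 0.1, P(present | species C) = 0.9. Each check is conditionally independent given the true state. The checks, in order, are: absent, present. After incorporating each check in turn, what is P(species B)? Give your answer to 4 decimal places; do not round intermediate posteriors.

Apply Bayes' rule sequentially, carrying P(species B) forward.
After 'absent': normaliser = 0.4·0.3000 + 0.9·0.1000 + 0.1·0.6000; P(species A) ≈ 0.4444, P(species B) ≈ 0.3333, P(species C) ≈ 0.2222
After 'present': normaliser = 0.6·0.4444 + 0.1·0.3333 + 0.9·0.2222; P(species A) ≈ 0.5333, P(species B) ≈ 0.0667, P(species C) ≈ 0.4000

0.0667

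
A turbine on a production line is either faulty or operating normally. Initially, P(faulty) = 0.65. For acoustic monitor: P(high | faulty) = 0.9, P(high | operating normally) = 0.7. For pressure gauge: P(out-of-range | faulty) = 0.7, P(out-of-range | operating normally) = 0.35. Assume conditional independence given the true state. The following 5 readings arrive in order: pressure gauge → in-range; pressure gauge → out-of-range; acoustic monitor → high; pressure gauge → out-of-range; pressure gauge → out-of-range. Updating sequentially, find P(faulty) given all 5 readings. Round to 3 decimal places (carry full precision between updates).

0.898

After pressure gauge='in-range': P(faulty) = 0.3·0.6500 / (0.3·0.6500 + 0.65·0.3500) ≈ 0.4615
After pressure gauge='out-of-range': P(faulty) = 0.7·0.4615 / (0.7·0.4615 + 0.35·0.5385) ≈ 0.6316
After acoustic monitor='high': P(faulty) = 0.9·0.6316 / (0.9·0.6316 + 0.7·0.3684) ≈ 0.6879
After pressure gauge='out-of-range': P(faulty) = 0.7·0.6879 / (0.7·0.6879 + 0.35·0.3121) ≈ 0.8151
After pressure gauge='out-of-range': P(faulty) = 0.7·0.8151 / (0.7·0.8151 + 0.35·0.1849) ≈ 0.8981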